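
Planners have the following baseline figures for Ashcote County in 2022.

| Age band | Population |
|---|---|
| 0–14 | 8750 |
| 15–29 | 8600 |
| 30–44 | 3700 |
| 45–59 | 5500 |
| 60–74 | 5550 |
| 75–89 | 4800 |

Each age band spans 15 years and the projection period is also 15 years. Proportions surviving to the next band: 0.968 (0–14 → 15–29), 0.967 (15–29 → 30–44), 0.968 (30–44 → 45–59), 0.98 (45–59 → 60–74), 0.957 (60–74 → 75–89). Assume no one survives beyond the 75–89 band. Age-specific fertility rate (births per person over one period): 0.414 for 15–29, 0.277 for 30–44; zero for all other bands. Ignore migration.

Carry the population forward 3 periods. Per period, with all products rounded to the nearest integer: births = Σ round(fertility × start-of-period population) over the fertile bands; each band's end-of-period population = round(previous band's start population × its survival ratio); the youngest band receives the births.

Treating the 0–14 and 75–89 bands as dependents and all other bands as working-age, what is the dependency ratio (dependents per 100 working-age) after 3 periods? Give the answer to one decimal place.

Period 1:
Births: 8600 × 0.414 = 3560  |  3700 × 0.277 = 1025 ⇒ total 4585
15–29: 8750 × 0.968 = 8470
30–44: 8600 × 0.967 = 8316
45–59: 3700 × 0.968 = 3582
60–74: 5500 × 0.98 = 5390
75–89: 5550 × 0.957 = 5311
→ [4585, 8470, 8316, 3582, 5390, 5311]
Period 2:
Births: 8470 × 0.414 = 3507  |  8316 × 0.277 = 2304 ⇒ total 5811
15–29: 4585 × 0.968 = 4438
30–44: 8470 × 0.967 = 8190
45–59: 8316 × 0.968 = 8050
60–74: 3582 × 0.98 = 3510
75–89: 5390 × 0.957 = 5158
→ [5811, 4438, 8190, 8050, 3510, 5158]
Period 3:
Births: 4438 × 0.414 = 1837  |  8190 × 0.277 = 2269 ⇒ total 4106
15–29: 5811 × 0.968 = 5625
30–44: 4438 × 0.967 = 4292
45–59: 8190 × 0.968 = 7928
60–74: 8050 × 0.98 = 7889
75–89: 3510 × 0.957 = 3359
→ [4106, 5625, 4292, 7928, 7889, 3359]
Dependents (band 0–14 + band 75–89) = 4106 + 3359 = 7465; working-age = 25734; ratio = 7465/25734 × 100 = 29.0

29.0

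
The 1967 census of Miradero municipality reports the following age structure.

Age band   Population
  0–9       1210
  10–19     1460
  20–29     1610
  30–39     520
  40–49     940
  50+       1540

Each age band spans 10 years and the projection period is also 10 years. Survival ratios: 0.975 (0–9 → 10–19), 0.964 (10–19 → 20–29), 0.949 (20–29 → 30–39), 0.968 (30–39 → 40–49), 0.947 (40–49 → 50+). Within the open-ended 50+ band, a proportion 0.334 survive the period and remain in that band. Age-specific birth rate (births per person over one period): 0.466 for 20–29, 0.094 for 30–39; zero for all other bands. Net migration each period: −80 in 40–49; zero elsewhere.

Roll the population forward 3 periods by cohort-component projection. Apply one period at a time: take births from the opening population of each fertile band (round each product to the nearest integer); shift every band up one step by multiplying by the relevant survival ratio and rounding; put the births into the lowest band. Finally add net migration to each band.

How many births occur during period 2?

Let band 1 be 0–9 through band 6 = 50+.
Period 1.
Births: 1610 × 0.466 = 750 ; 520 × 0.094 = 49 ⇒ total 799
Band 2: 1210 × 0.975 = 1180
Band 3: 1460 × 0.964 = 1407
Band 4: 1610 × 0.949 = 1528
Band 5: 520 × 0.968 = 503
Band 6: 940 × 0.947 + 1540 × 0.334 = 890 + 514 = 1404
Net migration: Band 5 − 80 → 423
Giving 799 / 1180 / 1407 / 1528 / 423 / 1404.
Period 2.
Births: 1407 × 0.466 = 656 ; 1528 × 0.094 = 144 ⇒ total 800
Band 2: 799 × 0.975 = 779
Band 3: 1180 × 0.964 = 1138
Band 4: 1407 × 0.949 = 1335
Band 5: 1528 × 0.968 = 1479
Band 6: 423 × 0.947 + 1404 × 0.334 = 401 + 469 = 870
Net migration: Band 5 − 80 → 1399
Giving 800 / 779 / 1138 / 1335 / 1399 / 870.

800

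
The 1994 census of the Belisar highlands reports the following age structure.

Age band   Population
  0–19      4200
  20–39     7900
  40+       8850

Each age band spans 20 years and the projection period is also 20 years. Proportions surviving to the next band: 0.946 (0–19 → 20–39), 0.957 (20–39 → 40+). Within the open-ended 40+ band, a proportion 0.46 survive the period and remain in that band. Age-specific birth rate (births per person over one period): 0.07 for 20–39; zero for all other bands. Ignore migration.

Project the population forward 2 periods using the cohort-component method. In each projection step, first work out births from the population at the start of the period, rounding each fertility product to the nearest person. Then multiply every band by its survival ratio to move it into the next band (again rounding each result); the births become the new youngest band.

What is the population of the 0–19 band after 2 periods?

Let band 1 be 0–19 through band 3 = 40+.
[period 1]
Births: 7900 * 0.07 = 553
Band 2: 4200 * 0.946 = 3973
Band 3: 7900 * 0.957 + 8850 * 0.46 = 7560 + 4071 = 11631
→ [553, 3973, 11631]
[period 2]
Births: 3973 * 0.07 = 278
Band 2: 553 * 0.946 = 523
Band 3: 3973 * 0.957 + 11631 * 0.46 = 3802 + 5350 = 9152
→ [278, 523, 9152]

278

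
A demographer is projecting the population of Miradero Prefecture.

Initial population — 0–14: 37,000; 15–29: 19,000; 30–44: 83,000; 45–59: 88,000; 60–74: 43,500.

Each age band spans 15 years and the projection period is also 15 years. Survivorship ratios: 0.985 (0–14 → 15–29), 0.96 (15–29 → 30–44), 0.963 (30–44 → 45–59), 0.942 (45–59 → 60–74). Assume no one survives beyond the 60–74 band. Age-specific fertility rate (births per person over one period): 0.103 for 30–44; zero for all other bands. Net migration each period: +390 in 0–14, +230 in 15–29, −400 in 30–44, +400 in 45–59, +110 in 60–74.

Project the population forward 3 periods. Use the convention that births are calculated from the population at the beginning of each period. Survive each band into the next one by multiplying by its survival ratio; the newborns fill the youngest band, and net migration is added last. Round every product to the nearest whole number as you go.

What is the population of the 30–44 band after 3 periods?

8274

[period 1]
Births: 83000 × 0.103 = 8549
15–29: 37000 × 0.985 = 36445
30–44: 19000 × 0.96 = 18240
45–59: 83000 × 0.963 = 79929
60–74: 88000 × 0.942 = 82896
Net migration: 0–14 + 390 → 8939; 15–29 + 230 → 36675; 30–44 − 400 → 17840; 45–59 + 400 → 80329; 60–74 + 110 → 83006
Population now: 0–14=8939, 15–29=36675, 30–44=17840, 45–59=80329, 60–74=83006
[period 2]
Births: 17840 × 0.103 = 1838
15–29: 8939 × 0.985 = 8805
30–44: 36675 × 0.96 = 35208
45–59: 17840 × 0.963 = 17180
60–74: 80329 × 0.942 = 75670
Net migration: 0–14 + 390 → 2228; 15–29 + 230 → 9035; 30–44 − 400 → 34808; 45–59 + 400 → 17580; 60–74 + 110 → 75780
Population now: 0–14=2228, 15–29=9035, 30–44=34808, 45–59=17580, 60–74=75780
[period 3]
Births: 34808 × 0.103 = 3585
15–29: 2228 × 0.985 = 2195
30–44: 9035 × 0.96 = 8674
45–59: 34808 × 0.963 = 33520
60–74: 17580 × 0.942 = 16560
Net migration: 0–14 + 390 → 3975; 15–29 + 230 → 2425; 30–44 − 400 → 8274; 45–59 + 400 → 33920; 60–74 + 110 → 16670
Population now: 0–14=3975, 15–29=2425, 30–44=8274, 45–59=33920, 60–74=16670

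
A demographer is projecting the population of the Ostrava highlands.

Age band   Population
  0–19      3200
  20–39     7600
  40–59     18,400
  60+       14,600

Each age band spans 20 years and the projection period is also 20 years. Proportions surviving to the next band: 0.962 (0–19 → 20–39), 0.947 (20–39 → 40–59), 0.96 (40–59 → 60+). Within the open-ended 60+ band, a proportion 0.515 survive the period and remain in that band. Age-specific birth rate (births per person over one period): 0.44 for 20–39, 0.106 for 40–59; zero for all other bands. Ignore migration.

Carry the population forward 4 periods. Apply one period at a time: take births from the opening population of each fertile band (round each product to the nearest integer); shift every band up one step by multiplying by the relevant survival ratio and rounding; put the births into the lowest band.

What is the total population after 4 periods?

Period 1.
Births: 7600 * 0.44 = 3344, 18400 * 0.106 = 1950 ⇒ total 5294
20–39: 3200 * 0.962 = 3078
40–59: 7600 * 0.947 = 7197
60+: 18400 * 0.96 + 14600 * 0.515 = 17664 + 7519 = 25183
→ [5294, 3078, 7197, 25183]
Period 2.
Births: 3078 * 0.44 = 1354, 7197 * 0.106 = 763 ⇒ total 2117
20–39: 5294 * 0.962 = 5093
40–59: 3078 * 0.947 = 2915
60+: 7197 * 0.96 + 25183 * 0.515 = 6909 + 12969 = 19878
→ [2117, 5093, 2915, 19878]
Period 3.
Births: 5093 * 0.44 = 2241, 2915 * 0.106 = 309 ⇒ total 2550
20–39: 2117 * 0.962 = 2037
40–59: 5093 * 0.947 = 4823
60+: 2915 * 0.96 + 19878 * 0.515 = 2798 + 10237 = 13035
→ [2550, 2037, 4823, 13035]
Period 4.
Births: 2037 * 0.44 = 896, 4823 * 0.106 = 511 ⇒ total 1407
20–39: 2550 * 0.962 = 2453
40–59: 2037 * 0.947 = 1929
60+: 4823 * 0.96 + 13035 * 0.515 = 4630 + 6713 = 11343
→ [1407, 2453, 1929, 11343]
Total after period 4: 1407 + 2453 + 1929 + 11343 = 17132

17132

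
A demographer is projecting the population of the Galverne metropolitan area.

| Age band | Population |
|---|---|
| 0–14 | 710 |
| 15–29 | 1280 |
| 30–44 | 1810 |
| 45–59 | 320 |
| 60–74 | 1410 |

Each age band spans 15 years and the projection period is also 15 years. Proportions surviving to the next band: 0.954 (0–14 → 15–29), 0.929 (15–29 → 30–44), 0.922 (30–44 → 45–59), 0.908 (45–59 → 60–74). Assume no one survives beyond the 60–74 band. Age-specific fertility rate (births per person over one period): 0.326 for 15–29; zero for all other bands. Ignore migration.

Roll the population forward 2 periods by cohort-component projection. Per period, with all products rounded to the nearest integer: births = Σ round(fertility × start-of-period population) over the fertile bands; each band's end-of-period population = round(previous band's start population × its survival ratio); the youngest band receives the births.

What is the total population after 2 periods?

— Period 1 —
Births: 1280 * 0.326 = 417
15–29: 710 * 0.954 = 677
30–44: 1280 * 0.929 = 1189
45–59: 1810 * 0.922 = 1669
60–74: 320 * 0.908 = 291
Giving 417 / 677 / 1189 / 1669 / 291.
— Period 2 —
Births: 677 * 0.326 = 221
15–29: 417 * 0.954 = 398
30–44: 677 * 0.929 = 629
45–59: 1189 * 0.922 = 1096
60–74: 1669 * 0.908 = 1515
Giving 221 / 398 / 629 / 1096 / 1515.
Total after period 2: 221 + 398 + 629 + 1096 + 1515 = 3859

3859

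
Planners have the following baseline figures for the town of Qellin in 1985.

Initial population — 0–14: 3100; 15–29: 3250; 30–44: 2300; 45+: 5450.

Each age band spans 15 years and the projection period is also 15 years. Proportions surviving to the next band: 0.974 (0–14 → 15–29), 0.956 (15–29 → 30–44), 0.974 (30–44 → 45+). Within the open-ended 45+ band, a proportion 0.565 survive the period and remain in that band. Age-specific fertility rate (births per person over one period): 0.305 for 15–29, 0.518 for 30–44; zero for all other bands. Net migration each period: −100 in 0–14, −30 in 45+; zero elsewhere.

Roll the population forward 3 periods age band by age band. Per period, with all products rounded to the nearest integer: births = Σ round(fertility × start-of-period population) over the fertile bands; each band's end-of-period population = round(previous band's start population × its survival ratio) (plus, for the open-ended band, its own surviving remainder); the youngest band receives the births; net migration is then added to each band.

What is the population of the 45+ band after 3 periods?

6162

Call the groups 1 to 4, youngest first.
Period 1.
Births: 3250 × 0.305 = 991  |  2300 × 0.518 = 1191 → total 2182
Group 2: 3100 × 0.974 = 3019
Group 3: 3250 × 0.956 = 3107
Group 4: 2300 × 0.974 + 5450 × 0.565 = 2240 + 3079 = 5319
Net migration: Group 1 − 100 → 2082; Group 4 − 30 → 5289
Giving 2082 / 3019 / 3107 / 5289.
Period 2.
Births: 3019 × 0.305 = 921  |  3107 × 0.518 = 1609 → total 2530
Group 2: 2082 × 0.974 = 2028
Group 3: 3019 × 0.956 = 2886
Group 4: 3107 × 0.974 + 5289 × 0.565 = 3026 + 2988 = 6014
Net migration: Group 1 − 100 → 2430; Group 4 − 30 → 5984
Giving 2430 / 2028 / 2886 / 5984.
Period 3.
Births: 2028 × 0.305 = 619  |  2886 × 0.518 = 1495 → total 2114
Group 2: 2430 × 0.974 = 2367
Group 3: 2028 × 0.956 = 1939
Group 4: 2886 × 0.974 + 5984 × 0.565 = 2811 + 3381 = 6192
Net migration: Group 1 − 100 → 2014; Group 4 − 30 → 6162
Giving 2014 / 2367 / 1939 / 6162.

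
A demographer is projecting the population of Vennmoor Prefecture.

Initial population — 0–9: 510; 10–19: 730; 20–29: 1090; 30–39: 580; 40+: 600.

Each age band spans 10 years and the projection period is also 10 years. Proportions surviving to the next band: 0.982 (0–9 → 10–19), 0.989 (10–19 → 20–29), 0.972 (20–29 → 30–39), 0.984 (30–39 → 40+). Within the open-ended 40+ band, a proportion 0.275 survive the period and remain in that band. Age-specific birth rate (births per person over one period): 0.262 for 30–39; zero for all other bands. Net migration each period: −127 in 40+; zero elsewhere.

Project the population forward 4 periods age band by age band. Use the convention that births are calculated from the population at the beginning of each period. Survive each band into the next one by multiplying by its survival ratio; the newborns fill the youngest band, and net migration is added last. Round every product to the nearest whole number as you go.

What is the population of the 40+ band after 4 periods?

Let group 1 be 0–9 through group 5 = 40+.
[period 1]
Births: 580 × 0.262 = 152
Group 2: 510 × 0.982 = 501
Group 3: 730 × 0.989 = 722
Group 4: 1090 × 0.972 = 1059
Group 5: 580 × 0.984 + 600 × 0.275 = 571 + 165 = 736
Net migration: Group 5 − 127 → 609
End of period: [152, 501, 722, 1059, 609]
[period 2]
Births: 1059 × 0.262 = 277
Group 2: 152 × 0.982 = 149
Group 3: 501 × 0.989 = 495
Group 4: 722 × 0.972 = 702
Group 5: 1059 × 0.984 + 609 × 0.275 = 1042 + 167 = 1209
Net migration: Group 5 − 127 → 1082
End of period: [277, 149, 495, 702, 1082]
[period 3]
Births: 702 × 0.262 = 184
Group 2: 277 × 0.982 = 272
Group 3: 149 × 0.989 = 147
Group 4: 495 × 0.972 = 481
Group 5: 702 × 0.984 + 1082 × 0.275 = 691 + 298 = 989
Net migration: Group 5 − 127 → 862
End of period: [184, 272, 147, 481, 862]
[period 4]
Births: 481 × 0.262 = 126
Group 2: 184 × 0.982 = 181
Group 3: 272 × 0.989 = 269
Group 4: 147 × 0.972 = 143
Group 5: 481 × 0.984 + 862 × 0.275 = 473 + 237 = 710
Net migration: Group 5 − 127 → 583
End of period: [126, 181, 269, 143, 583]

583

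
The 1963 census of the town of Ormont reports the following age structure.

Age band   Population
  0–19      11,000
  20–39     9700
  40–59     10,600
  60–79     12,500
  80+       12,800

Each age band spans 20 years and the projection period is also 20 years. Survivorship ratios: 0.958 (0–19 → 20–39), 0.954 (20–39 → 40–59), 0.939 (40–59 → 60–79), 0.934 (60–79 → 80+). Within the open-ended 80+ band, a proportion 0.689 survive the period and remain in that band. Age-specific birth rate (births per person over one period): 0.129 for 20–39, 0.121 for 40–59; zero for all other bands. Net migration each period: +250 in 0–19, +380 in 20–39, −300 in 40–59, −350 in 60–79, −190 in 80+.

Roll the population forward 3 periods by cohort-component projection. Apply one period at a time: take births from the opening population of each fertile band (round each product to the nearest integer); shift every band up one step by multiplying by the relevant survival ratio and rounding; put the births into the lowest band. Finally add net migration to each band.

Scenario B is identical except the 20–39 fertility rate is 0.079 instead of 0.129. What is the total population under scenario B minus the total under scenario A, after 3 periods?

-1155

(Groups numbered youngest = 1 to oldest = 5.)
[period 1]
Births: 9700 × 0.129 = 1251  |  10600 × 0.121 = 1283 — total 2534
Group 2: 11000 × 0.958 = 10538
Group 3: 9700 × 0.954 = 9254
Group 4: 10600 × 0.939 = 9953
Group 5: 12500 × 0.934 + 12800 × 0.689 = 11675 + 8819 = 20494
Net migration: Group 1 + 250 → 2784; Group 2 + 380 → 10918; Group 3 − 300 → 8954; Group 4 − 350 → 9603; Group 5 − 190 → 20304
Giving 2784 / 10918 / 8954 / 9603 / 20304.
[period 2]
Births: 10918 × 0.129 = 1408  |  8954 × 0.121 = 1083 — total 2491
Group 2: 2784 × 0.958 = 2667
Group 3: 10918 × 0.954 = 10416
Group 4: 8954 × 0.939 = 8408
Group 5: 9603 × 0.934 + 20304 × 0.689 = 8969 + 13989 = 22958
Net migration: Group 1 + 250 → 2741; Group 2 + 380 → 3047; Group 3 − 300 → 10116; Group 4 − 350 → 8058; Group 5 − 190 → 22768
Giving 2741 / 3047 / 10116 / 8058 / 22768.
[period 3]
Births: 3047 × 0.129 = 393  |  10116 × 0.121 = 1224 — total 1617
Group 2: 2741 × 0.958 = 2626
Group 3: 3047 × 0.954 = 2907
Group 4: 10116 × 0.939 = 9499
Group 5: 8058 × 0.934 + 22768 × 0.689 = 7526 + 15687 = 23213
Net migration: Group 1 + 250 → 1867; Group 2 + 380 → 3006; Group 3 − 300 → 2607; Group 4 − 350 → 9149; Group 5 − 190 → 23023
Giving 1867 / 3006 / 2607 / 9149 / 23023.
Scenario A total after 3 periods: 39652
Scenario B projection —
[period 1]
Births: 9700 × 0.079 = 766  |  10600 × 0.121 = 1283 — total 2049
Group 2: 11000 × 0.958 = 10538
Group 3: 9700 × 0.954 = 9254
Group 4: 10600 × 0.939 = 9953
Group 5: 12500 × 0.934 + 12800 × 0.689 = 11675 + 8819 = 20494
Net migration: Group 1 + 250 → 2299; Group 2 + 380 → 10918; Group 3 − 300 → 8954; Group 4 − 350 → 9603; Group 5 − 190 → 20304
Giving 2299 / 10918 / 8954 / 9603 / 20304.
[period 2]
Births: 10918 × 0.079 = 863  |  8954 × 0.121 = 1083 — total 1946
Group 2: 2299 × 0.958 = 2202
Group 3: 10918 × 0.954 = 10416
Group 4: 8954 × 0.939 = 8408
Group 5: 9603 × 0.934 + 20304 × 0.689 = 8969 + 13989 = 22958
Net migration: Group 1 + 250 → 2196; Group 2 + 380 → 2582; Group 3 − 300 → 10116; Group 4 − 350 → 8058; Group 5 − 190 → 22768
Giving 2196 / 2582 / 10116 / 8058 / 22768.
[period 3]
Births: 2582 × 0.079 = 204  |  10116 × 0.121 = 1224 — total 1428
Group 2: 2196 × 0.958 = 2104
Group 3: 2582 × 0.954 = 2463
Group 4: 10116 × 0.939 = 9499
Group 5: 8058 × 0.934 + 22768 × 0.689 = 7526 + 15687 = 23213
Net migration: Group 1 + 250 → 1678; Group 2 + 380 → 2484; Group 3 − 300 → 2163; Group 4 − 350 → 9149; Group 5 − 190 → 23023
Giving 1678 / 2484 / 2163 / 9149 / 23023.
Scenario B total after 3 periods: 38497
Difference B − A = 38497 − 39652 = -1155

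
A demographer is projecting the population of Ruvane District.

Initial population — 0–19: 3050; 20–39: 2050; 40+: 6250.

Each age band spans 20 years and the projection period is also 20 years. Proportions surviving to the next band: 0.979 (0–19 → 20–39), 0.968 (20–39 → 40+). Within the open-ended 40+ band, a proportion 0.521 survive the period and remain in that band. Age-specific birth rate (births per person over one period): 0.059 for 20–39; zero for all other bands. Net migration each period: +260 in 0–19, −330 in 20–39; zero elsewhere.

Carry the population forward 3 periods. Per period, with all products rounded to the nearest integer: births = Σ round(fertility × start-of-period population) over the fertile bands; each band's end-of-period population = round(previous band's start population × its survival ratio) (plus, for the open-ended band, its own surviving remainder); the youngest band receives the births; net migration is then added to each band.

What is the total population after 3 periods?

Period 1:
Births: 2050 × 0.059 = 121
20–39: 3050 × 0.979 = 2986
40+: 2050 × 0.968 + 6250 × 0.521 = 1984 + 3256 = 5240
Net migration: 0–19 + 260 → 381; 20–39 − 330 → 2656
End of period: [381, 2656, 5240]
Period 2:
Births: 2656 × 0.059 = 157
20–39: 381 × 0.979 = 373
40+: 2656 × 0.968 + 5240 × 0.521 = 2571 + 2730 = 5301
Net migration: 0–19 + 260 → 417; 20–39 − 330 → 43
End of period: [417, 43, 5301]
Period 3:
Births: 43 × 0.059 = 3
20–39: 417 × 0.979 = 408
40+: 43 × 0.968 + 5301 × 0.521 = 42 + 2762 = 2804
Net migration: 0–19 + 260 → 263; 20–39 − 330 → 78
End of period: [263, 78, 2804]
Total after period 3: 263 + 78 + 2804 = 3145

3145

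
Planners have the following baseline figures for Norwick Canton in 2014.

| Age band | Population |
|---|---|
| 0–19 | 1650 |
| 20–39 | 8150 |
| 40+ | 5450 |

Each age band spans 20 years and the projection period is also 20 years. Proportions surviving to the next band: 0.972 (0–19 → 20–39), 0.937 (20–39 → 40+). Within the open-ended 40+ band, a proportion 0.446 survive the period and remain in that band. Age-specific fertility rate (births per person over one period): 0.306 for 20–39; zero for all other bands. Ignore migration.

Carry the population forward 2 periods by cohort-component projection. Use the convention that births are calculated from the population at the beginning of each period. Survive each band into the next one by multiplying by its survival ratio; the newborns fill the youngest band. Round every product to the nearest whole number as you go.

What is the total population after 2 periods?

Call the bands 1 to 3, youngest first.
Period 1:
Births: 8150 × 0.306 = 2494
Band 2: 1650 × 0.972 = 1604
Band 3: 8150 × 0.937 + 5450 × 0.446 = 7637 + 2431 = 10068
Giving 2494 / 1604 / 10068.
Period 2:
Births: 1604 × 0.306 = 491
Band 2: 2494 × 0.972 = 2424
Band 3: 1604 × 0.937 + 10068 × 0.446 = 1503 + 4490 = 5993
Giving 491 / 2424 / 5993.
Total after period 2: 491 + 2424 + 5993 = 8908

8908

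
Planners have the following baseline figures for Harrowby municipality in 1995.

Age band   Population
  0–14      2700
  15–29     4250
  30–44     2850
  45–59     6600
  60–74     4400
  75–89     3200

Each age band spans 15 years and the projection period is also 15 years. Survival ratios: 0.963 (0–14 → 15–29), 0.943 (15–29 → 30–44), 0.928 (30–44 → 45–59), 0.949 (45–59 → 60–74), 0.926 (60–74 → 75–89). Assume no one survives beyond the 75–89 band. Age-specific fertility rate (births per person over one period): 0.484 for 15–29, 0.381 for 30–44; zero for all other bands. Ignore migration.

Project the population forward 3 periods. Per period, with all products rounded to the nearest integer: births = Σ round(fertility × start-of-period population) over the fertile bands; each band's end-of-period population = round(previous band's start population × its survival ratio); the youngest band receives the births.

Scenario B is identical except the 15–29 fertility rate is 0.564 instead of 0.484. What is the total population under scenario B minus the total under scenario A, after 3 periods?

936

Period 1:
Births: 4250 × 0.484 = 2057 ; 2850 × 0.381 = 1086 → 3143
15–29: 2700 × 0.963 = 2600
30–44: 4250 × 0.943 = 4008
45–59: 2850 × 0.928 = 2645
60–74: 6600 × 0.949 = 6263
75–89: 4400 × 0.926 = 4074
Giving 3143 / 2600 / 4008 / 2645 / 6263 / 4074.
Period 2:
Births: 2600 × 0.484 = 1258 ; 4008 × 0.381 = 1527 → 2785
15–29: 3143 × 0.963 = 3027
30–44: 2600 × 0.943 = 2452
45–59: 4008 × 0.928 = 3719
60–74: 2645 × 0.949 = 2510
75–89: 6263 × 0.926 = 5800
Giving 2785 / 3027 / 2452 / 3719 / 2510 / 5800.
Period 3:
Births: 3027 × 0.484 = 1465 ; 2452 × 0.381 = 934 → 2399
15–29: 2785 × 0.963 = 2682
30–44: 3027 × 0.943 = 2854
45–59: 2452 × 0.928 = 2275
60–74: 3719 × 0.949 = 3529
75–89: 2510 × 0.926 = 2324
Giving 2399 / 2682 / 2854 / 2275 / 3529 / 2324.
Scenario A total after 3 periods: 16063
Scenario B projection —
Period 1:
Births: 4250 × 0.564 = 2397 ; 2850 × 0.381 = 1086 → 3483
15–29: 2700 × 0.963 = 2600
30–44: 4250 × 0.943 = 4008
45–59: 2850 × 0.928 = 2645
60–74: 6600 × 0.949 = 6263
75–89: 4400 × 0.926 = 4074
Giving 3483 / 2600 / 4008 / 2645 / 6263 / 4074.
Period 2:
Births: 2600 × 0.564 = 1466 ; 4008 × 0.381 = 1527 → 2993
15–29: 3483 × 0.963 = 3354
30–44: 2600 × 0.943 = 2452
45–59: 4008 × 0.928 = 3719
60–74: 2645 × 0.949 = 2510
75–89: 6263 × 0.926 = 5800
Giving 2993 / 3354 / 2452 / 3719 / 2510 / 5800.
Period 3:
Births: 3354 × 0.564 = 1892 ; 2452 × 0.381 = 934 → 2826
15–29: 2993 × 0.963 = 2882
30–44: 3354 × 0.943 = 3163
45–59: 2452 × 0.928 = 2275
60–74: 3719 × 0.949 = 3529
75–89: 2510 × 0.926 = 2324
Giving 2826 / 2882 / 3163 / 2275 / 3529 / 2324.
Scenario B total after 3 periods: 16999
Difference B − A = 16999 − 16063 = 936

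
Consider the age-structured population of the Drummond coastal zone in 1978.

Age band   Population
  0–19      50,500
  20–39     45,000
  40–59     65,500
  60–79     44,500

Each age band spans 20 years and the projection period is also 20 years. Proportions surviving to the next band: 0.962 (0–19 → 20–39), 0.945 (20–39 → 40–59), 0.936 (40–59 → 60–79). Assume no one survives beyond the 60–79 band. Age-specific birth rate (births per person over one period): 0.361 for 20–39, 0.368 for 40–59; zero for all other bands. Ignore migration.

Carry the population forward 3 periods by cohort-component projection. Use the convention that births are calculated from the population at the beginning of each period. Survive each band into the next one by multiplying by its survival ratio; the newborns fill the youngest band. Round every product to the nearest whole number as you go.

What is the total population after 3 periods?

142486

Period 1:
Births: 45000 × 0.361 = 16245, 65500 × 0.368 = 24104 ⇒ total 40349
20–39: 50500 × 0.962 = 48581
40–59: 45000 × 0.945 = 42525
60–79: 65500 × 0.936 = 61308
→ [40349, 48581, 42525, 61308]
Period 2:
Births: 48581 × 0.361 = 17538, 42525 × 0.368 = 15649 ⇒ total 33187
20–39: 40349 × 0.962 = 38816
40–59: 48581 × 0.945 = 45909
60–79: 42525 × 0.936 = 39803
→ [33187, 38816, 45909, 39803]
Period 3:
Births: 38816 × 0.361 = 14013, 45909 × 0.368 = 16895 ⇒ total 30908
20–39: 33187 × 0.962 = 31926
40–59: 38816 × 0.945 = 36681
60–79: 45909 × 0.936 = 42971
→ [30908, 31926, 36681, 42971]
Total after period 3: 30908 + 31926 + 36681 + 42971 = 142486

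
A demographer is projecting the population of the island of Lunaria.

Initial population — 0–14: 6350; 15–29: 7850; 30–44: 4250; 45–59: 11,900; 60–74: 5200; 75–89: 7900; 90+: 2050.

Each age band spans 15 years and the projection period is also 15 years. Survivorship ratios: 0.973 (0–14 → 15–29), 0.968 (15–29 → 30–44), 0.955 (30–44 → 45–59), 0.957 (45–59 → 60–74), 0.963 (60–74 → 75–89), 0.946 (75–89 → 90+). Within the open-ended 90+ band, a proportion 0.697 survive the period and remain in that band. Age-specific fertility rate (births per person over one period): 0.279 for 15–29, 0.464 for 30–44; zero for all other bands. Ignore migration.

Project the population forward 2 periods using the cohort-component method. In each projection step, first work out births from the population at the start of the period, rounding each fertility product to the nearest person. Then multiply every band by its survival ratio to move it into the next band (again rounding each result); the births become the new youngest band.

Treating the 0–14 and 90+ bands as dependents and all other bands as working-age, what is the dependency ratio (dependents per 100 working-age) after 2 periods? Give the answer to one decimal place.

(Groups numbered youngest = 1 to oldest = 7.)
[period 1]
Births: 7850 * 0.279 = 2190  |  4250 * 0.464 = 1972 ⇒ total 4162
Group 2: 6350 * 0.973 = 6179
Group 3: 7850 * 0.968 = 7599
Group 4: 4250 * 0.955 = 4059
Group 5: 11900 * 0.957 = 11388
Group 6: 5200 * 0.963 = 5008
Group 7: 7900 * 0.946 + 2050 * 0.697 = 7473 + 1429 = 8902
→ [4162, 6179, 7599, 4059, 11388, 5008, 8902]
[period 2]
Births: 6179 * 0.279 = 1724  |  7599 * 0.464 = 3526 ⇒ total 5250
Group 2: 4162 * 0.973 = 4050
Group 3: 6179 * 0.968 = 5981
Group 4: 7599 * 0.955 = 7257
Group 5: 4059 * 0.957 = 3884
Group 6: 11388 * 0.963 = 10967
Group 7: 5008 * 0.946 + 8902 * 0.697 = 4738 + 6205 = 10943
→ [5250, 4050, 5981, 7257, 3884, 10967, 10943]
Dependents (band 0–14 + band 90+) = 5250 + 10943 = 16193; working-age = 32139; ratio = 16193/32139 × 100 = 50.4

50.4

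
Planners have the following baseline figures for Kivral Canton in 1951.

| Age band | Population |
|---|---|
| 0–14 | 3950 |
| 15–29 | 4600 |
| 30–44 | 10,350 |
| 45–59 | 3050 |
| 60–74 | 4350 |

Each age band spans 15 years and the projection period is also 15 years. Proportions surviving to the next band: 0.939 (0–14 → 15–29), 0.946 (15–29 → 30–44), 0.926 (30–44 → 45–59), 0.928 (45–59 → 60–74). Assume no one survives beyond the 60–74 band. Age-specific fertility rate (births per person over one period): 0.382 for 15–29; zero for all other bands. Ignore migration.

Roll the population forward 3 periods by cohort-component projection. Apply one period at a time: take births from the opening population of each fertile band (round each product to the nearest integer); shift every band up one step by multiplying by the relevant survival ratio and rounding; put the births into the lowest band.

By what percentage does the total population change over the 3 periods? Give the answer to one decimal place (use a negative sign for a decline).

Numbering the bands 1..5 from youngest to oldest:
[period 1]
Births: 4600 × 0.382 = 1757
Band 2: 3950 × 0.939 = 3709
Band 3: 4600 × 0.946 = 4352
Band 4: 10350 × 0.926 = 9584
Band 5: 3050 × 0.928 = 2830
Population now: 0–14=1757, 15–29=3709, 30–44=4352, 45–59=9584, 60–74=2830
[period 2]
Births: 3709 × 0.382 = 1417
Band 2: 1757 × 0.939 = 1650
Band 3: 3709 × 0.946 = 3509
Band 4: 4352 × 0.926 = 4030
Band 5: 9584 × 0.928 = 8894
Population now: 0–14=1417, 15–29=1650, 30–44=3509, 45–59=4030, 60–74=8894
[period 3]
Births: 1650 × 0.382 = 630
Band 2: 1417 × 0.939 = 1331
Band 3: 1650 × 0.946 = 1561
Band 4: 3509 × 0.926 = 3249
Band 5: 4030 × 0.928 = 3740
Population now: 0–14=630, 15–29=1331, 30–44=1561, 45–59=3249, 60–74=3740
Total: 26300 → 10511; change = -15789; percentage change = -60.0%

-60.0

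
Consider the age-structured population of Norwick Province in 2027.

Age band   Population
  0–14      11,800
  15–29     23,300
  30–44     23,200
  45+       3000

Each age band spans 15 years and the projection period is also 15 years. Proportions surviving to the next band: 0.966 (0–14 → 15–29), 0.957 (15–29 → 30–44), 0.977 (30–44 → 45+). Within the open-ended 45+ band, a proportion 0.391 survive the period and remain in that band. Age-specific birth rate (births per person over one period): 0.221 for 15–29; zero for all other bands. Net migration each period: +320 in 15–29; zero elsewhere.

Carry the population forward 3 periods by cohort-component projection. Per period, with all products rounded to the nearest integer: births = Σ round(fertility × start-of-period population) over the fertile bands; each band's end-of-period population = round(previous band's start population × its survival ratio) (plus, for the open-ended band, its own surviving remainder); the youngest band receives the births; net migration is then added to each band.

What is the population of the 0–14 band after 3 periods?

1170

Call the groups 1 to 4, youngest first.
After projecting period 1:
Births: 23300 × 0.221 = 5149
Group 2: 11800 × 0.966 = 11399
Group 3: 23300 × 0.957 = 22298
Group 4: 23200 × 0.977 + 3000 × 0.391 = 22666 + 1173 = 23839
Net migration: Group 2 + 320 → 11719
Giving 5149 / 11719 / 22298 / 23839.
After projecting period 2:
Births: 11719 × 0.221 = 2590
Group 2: 5149 × 0.966 = 4974
Group 3: 11719 × 0.957 = 11215
Group 4: 22298 × 0.977 + 23839 × 0.391 = 21785 + 9321 = 31106
Net migration: Group 2 + 320 → 5294
Giving 2590 / 5294 / 11215 / 31106.
After projecting period 3:
Births: 5294 × 0.221 = 1170
Group 2: 2590 × 0.966 = 2502
Group 3: 5294 × 0.957 = 5066
Group 4: 11215 × 0.977 + 31106 × 0.391 = 10957 + 12162 = 23119
Net migration: Group 2 + 320 → 2822
Giving 1170 / 2822 / 5066 / 23119.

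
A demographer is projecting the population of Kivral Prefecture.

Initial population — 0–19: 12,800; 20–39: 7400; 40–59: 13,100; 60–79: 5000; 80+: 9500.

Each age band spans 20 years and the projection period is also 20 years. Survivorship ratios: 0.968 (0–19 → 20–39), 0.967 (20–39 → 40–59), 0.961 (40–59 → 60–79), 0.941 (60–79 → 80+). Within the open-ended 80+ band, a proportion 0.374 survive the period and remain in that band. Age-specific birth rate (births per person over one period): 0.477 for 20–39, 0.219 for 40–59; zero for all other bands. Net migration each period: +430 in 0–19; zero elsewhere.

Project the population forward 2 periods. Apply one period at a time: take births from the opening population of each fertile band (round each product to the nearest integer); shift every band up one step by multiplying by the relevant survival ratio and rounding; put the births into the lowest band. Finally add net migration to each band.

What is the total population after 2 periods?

Call the bands 1 to 5, youngest first.
Period 1:
Births: 7400 × 0.477 = 3530  |  13100 × 0.219 = 2869 ⇒ total 6399
Band 2: 12800 × 0.968 = 12390
Band 3: 7400 × 0.967 = 7156
Band 4: 13100 × 0.961 = 12589
Band 5: 5000 × 0.941 + 9500 × 0.374 = 4705 + 3553 = 8258
Net migration: Band 1 + 430 → 6829
Population now: 0–19=6829, 20–39=12390, 40–59=7156, 60–79=12589, 80+=8258
Period 2:
Births: 12390 × 0.477 = 5910  |  7156 × 0.219 = 1567 ⇒ total 7477
Band 2: 6829 × 0.968 = 6610
Band 3: 12390 × 0.967 = 11981
Band 4: 7156 × 0.961 = 6877
Band 5: 12589 × 0.941 + 8258 × 0.374 = 11846 + 3088 = 14934
Net migration: Band 1 + 430 → 7907
Population now: 0–19=7907, 20–39=6610, 40–59=11981, 60–79=6877, 80+=14934
Total after period 2: 7907 + 6610 + 11981 + 6877 + 14934 = 48309

48309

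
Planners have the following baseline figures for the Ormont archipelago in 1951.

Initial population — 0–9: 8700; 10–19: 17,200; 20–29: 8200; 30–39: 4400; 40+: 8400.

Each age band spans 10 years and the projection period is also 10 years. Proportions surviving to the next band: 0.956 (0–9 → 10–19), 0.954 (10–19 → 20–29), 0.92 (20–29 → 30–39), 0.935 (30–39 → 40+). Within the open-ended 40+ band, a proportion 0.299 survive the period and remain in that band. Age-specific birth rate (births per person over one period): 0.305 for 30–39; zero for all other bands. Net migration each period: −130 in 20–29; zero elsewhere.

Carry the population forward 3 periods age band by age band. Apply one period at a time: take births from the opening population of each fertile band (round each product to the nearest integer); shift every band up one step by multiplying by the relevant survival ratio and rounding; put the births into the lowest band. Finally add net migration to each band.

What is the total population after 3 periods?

[period 1]
Births: 4400 × 0.305 = 1342
10–19: 8700 × 0.956 = 8317
20–29: 17200 × 0.954 = 16409
30–39: 8200 × 0.92 = 7544
40+: 4400 × 0.935 + 8400 × 0.299 = 4114 + 2512 = 6626
Net migration: 20–29 − 130 → 16279
→ [1342, 8317, 16279, 7544, 6626]
[period 2]
Births: 7544 × 0.305 = 2301
10–19: 1342 × 0.956 = 1283
20–29: 8317 × 0.954 = 7934
30–39: 16279 × 0.92 = 14977
40+: 7544 × 0.935 + 6626 × 0.299 = 7054 + 1981 = 9035
Net migration: 20–29 − 130 → 7804
→ [2301, 1283, 7804, 14977, 9035]
[period 3]
Births: 14977 × 0.305 = 4568
10–19: 2301 × 0.956 = 2200
20–29: 1283 × 0.954 = 1224
30–39: 7804 × 0.92 = 7180
40+: 14977 × 0.935 + 9035 × 0.299 = 14003 + 2701 = 16704
Net migration: 20–29 − 130 → 1094
→ [4568, 2200, 1094, 7180, 16704]
Total after period 3: 4568 + 2200 + 1094 + 7180 + 16704 = 31746

31746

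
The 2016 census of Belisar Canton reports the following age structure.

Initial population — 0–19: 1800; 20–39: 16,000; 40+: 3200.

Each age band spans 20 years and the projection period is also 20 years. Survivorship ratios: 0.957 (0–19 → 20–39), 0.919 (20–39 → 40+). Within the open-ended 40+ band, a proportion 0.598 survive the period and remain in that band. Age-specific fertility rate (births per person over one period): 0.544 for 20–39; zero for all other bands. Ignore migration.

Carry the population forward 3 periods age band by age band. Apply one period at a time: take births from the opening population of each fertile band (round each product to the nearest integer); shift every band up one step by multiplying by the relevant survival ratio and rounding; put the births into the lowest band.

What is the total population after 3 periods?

19974

After projecting period 1:
Births: 16000 × 0.544 = 8704
20–39: 1800 × 0.957 = 1723
40+: 16000 × 0.919 + 3200 × 0.598 = 14704 + 1914 = 16618
→ [8704, 1723, 16618]
After projecting period 2:
Births: 1723 × 0.544 = 937
20–39: 8704 × 0.957 = 8330
40+: 1723 × 0.919 + 16618 × 0.598 = 1583 + 9938 = 11521
→ [937, 8330, 11521]
After projecting period 3:
Births: 8330 × 0.544 = 4532
20–39: 937 × 0.957 = 897
40+: 8330 × 0.919 + 11521 × 0.598 = 7655 + 6890 = 14545
→ [4532, 897, 14545]
Total after period 3: 4532 + 897 + 14545 = 19974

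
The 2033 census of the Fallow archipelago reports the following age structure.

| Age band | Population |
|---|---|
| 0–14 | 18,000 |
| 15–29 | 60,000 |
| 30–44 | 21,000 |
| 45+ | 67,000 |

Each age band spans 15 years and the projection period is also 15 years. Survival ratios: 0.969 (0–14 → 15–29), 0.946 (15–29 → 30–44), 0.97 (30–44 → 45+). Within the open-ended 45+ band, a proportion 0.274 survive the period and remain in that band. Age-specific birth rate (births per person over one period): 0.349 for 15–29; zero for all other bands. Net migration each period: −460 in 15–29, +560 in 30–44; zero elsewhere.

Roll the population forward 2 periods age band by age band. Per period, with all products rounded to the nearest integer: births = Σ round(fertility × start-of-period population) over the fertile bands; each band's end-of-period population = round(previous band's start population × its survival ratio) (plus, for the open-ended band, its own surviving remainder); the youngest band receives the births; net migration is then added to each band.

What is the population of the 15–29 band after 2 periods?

Period 1:
Births: 60000 × 0.349 = 20940
15–29: 18000 × 0.969 = 17442
30–44: 60000 × 0.946 = 56760
45+: 21000 × 0.97 + 67000 × 0.274 = 20370 + 18358 = 38728
Net migration: 15–29 − 460 → 16982; 30–44 + 560 → 57320
Population now: 0–14=20940, 15–29=16982, 30–44=57320, 45+=38728
Period 2:
Births: 16982 × 0.349 = 5927
15–29: 20940 × 0.969 = 20291
30–44: 16982 × 0.946 = 16065
45+: 57320 × 0.97 + 38728 × 0.274 = 55600 + 10611 = 66211
Net migration: 15–29 − 460 → 19831; 30–44 + 560 → 16625
Population now: 0–14=5927, 15–29=19831, 30–44=16625, 45+=66211

19831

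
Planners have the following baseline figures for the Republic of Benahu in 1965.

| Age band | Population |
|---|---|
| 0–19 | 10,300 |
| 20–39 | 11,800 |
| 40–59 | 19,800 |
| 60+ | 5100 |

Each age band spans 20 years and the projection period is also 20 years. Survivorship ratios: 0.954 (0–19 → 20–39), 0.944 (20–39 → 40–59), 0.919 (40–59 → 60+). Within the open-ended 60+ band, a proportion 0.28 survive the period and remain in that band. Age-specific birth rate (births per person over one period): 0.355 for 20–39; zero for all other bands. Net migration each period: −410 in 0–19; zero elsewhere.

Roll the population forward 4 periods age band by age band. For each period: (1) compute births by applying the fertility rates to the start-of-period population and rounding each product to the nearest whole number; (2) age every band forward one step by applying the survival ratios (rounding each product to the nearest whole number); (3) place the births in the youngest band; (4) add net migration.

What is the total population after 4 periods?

10981

Period 1:
Births: 11800 × 0.355 = 4189
20–39: 10300 × 0.954 = 9826
40–59: 11800 × 0.944 = 11139
60+: 19800 × 0.919 + 5100 × 0.28 = 18196 + 1428 = 19624
Net migration: 0–19 − 410 → 3779
Population now: 0–19=3779, 20–39=9826, 40–59=11139, 60+=19624
Period 2:
Births: 9826 × 0.355 = 3488
20–39: 3779 × 0.954 = 3605
40–59: 9826 × 0.944 = 9276
60+: 11139 × 0.919 + 19624 × 0.28 = 10237 + 5495 = 15732
Net migration: 0–19 − 410 → 3078
Population now: 0–19=3078, 20–39=3605, 40–59=9276, 60+=15732
Period 3:
Births: 3605 × 0.355 = 1280
20–39: 3078 × 0.954 = 2936
40–59: 3605 × 0.944 = 3403
60+: 9276 × 0.919 + 15732 × 0.28 = 8525 + 4405 = 12930
Net migration: 0–19 − 410 → 870
Population now: 0–19=870, 20–39=2936, 40–59=3403, 60+=12930
Period 4:
Births: 2936 × 0.355 = 1042
20–39: 870 × 0.954 = 830
40–59: 2936 × 0.944 = 2772
60+: 3403 × 0.919 + 12930 × 0.28 = 3127 + 3620 = 6747
Net migration: 0–19 − 410 → 632
Population now: 0–19=632, 20–39=830, 40–59=2772, 60+=6747
Total after period 4: 632 + 830 + 2772 + 6747 = 10981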